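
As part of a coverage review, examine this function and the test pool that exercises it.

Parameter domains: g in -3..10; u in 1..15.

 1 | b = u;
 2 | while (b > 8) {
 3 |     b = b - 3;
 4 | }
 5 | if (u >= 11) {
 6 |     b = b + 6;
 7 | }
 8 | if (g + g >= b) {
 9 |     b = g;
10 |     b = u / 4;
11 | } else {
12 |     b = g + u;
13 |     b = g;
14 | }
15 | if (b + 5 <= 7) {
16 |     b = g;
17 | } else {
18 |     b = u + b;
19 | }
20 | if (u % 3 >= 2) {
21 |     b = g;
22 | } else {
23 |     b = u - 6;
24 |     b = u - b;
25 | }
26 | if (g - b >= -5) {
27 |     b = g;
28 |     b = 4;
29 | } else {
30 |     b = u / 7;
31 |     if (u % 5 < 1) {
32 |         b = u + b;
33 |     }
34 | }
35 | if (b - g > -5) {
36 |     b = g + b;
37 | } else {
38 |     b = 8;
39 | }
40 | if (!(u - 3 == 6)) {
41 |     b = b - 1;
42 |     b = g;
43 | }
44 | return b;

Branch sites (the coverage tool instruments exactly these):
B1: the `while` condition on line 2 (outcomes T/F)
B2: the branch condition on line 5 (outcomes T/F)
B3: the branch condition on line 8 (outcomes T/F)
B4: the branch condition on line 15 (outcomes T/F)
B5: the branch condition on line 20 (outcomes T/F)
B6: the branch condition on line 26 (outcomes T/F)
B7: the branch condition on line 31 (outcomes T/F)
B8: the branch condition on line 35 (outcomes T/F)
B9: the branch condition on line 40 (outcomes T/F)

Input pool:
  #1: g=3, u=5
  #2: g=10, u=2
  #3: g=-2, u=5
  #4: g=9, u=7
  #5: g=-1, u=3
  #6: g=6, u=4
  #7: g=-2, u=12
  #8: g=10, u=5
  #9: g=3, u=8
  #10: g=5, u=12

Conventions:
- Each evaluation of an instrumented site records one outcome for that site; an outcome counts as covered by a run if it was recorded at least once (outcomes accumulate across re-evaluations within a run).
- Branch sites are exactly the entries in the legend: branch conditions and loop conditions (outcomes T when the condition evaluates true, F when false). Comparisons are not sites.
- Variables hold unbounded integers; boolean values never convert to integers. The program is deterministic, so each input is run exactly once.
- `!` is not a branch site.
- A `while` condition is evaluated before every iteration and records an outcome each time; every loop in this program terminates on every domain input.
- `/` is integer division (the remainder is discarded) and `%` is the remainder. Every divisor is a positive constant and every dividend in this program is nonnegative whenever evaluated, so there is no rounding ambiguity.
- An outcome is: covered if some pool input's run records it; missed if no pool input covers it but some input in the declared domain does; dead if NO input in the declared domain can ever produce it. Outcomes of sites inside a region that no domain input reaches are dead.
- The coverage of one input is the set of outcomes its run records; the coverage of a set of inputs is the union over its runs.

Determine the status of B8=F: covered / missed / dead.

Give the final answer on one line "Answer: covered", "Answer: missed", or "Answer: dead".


B8=F is recorded by pool input(s) 2, 4, 8 -> covered
Answer: covered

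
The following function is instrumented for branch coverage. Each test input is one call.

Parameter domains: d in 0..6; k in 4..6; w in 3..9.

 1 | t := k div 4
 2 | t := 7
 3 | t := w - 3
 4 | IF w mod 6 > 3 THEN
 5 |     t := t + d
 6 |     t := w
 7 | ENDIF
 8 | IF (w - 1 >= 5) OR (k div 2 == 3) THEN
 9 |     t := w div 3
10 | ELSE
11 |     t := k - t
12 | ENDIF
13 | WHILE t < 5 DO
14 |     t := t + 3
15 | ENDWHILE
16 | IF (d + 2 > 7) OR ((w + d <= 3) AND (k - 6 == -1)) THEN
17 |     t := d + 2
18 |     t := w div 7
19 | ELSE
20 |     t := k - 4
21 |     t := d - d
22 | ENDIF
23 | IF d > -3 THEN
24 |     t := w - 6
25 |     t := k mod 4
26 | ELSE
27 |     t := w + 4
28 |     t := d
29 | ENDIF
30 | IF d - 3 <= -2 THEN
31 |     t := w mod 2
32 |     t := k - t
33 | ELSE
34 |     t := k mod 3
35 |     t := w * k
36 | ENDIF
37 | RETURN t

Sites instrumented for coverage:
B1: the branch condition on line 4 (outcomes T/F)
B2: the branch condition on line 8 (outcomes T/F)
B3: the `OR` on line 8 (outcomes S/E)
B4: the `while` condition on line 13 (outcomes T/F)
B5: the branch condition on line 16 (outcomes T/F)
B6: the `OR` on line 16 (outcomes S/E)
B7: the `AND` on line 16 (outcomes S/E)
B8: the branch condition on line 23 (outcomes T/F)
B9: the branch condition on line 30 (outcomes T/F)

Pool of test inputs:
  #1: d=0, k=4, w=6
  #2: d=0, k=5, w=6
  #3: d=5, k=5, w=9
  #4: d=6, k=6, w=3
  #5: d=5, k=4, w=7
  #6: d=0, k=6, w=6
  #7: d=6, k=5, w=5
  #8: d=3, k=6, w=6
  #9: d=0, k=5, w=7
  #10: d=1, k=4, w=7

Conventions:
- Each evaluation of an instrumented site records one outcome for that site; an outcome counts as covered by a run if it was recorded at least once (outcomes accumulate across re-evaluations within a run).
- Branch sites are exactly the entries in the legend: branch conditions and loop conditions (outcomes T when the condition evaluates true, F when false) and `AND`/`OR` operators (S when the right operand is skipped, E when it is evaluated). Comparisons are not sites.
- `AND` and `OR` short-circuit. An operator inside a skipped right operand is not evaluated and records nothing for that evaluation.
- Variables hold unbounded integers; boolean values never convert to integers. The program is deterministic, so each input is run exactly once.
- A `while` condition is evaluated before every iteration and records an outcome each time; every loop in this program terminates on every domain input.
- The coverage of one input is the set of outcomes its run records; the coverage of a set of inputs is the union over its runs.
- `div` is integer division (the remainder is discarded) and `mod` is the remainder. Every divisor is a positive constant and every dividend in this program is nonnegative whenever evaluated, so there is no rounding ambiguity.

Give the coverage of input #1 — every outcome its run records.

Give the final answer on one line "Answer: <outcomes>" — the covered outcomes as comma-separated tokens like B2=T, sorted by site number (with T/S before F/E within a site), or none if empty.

Running input #1 (d=0, k=4, w=6), event by event:
  B1->F, B3->S, B2->T, B4->T, B4->F, B6->E, B7->S, B5->F, B8->T, B9->T
as a set, this run covers: B1=F, B2=T, B3=S, B4=T, B4=F, B5=F, B6=E, B7=S, B8=T, B9=T

Answer: B1=F, B2=T, B3=S, B4=T, B4=F, B5=F, B6=E, B7=S, B8=T, B9=T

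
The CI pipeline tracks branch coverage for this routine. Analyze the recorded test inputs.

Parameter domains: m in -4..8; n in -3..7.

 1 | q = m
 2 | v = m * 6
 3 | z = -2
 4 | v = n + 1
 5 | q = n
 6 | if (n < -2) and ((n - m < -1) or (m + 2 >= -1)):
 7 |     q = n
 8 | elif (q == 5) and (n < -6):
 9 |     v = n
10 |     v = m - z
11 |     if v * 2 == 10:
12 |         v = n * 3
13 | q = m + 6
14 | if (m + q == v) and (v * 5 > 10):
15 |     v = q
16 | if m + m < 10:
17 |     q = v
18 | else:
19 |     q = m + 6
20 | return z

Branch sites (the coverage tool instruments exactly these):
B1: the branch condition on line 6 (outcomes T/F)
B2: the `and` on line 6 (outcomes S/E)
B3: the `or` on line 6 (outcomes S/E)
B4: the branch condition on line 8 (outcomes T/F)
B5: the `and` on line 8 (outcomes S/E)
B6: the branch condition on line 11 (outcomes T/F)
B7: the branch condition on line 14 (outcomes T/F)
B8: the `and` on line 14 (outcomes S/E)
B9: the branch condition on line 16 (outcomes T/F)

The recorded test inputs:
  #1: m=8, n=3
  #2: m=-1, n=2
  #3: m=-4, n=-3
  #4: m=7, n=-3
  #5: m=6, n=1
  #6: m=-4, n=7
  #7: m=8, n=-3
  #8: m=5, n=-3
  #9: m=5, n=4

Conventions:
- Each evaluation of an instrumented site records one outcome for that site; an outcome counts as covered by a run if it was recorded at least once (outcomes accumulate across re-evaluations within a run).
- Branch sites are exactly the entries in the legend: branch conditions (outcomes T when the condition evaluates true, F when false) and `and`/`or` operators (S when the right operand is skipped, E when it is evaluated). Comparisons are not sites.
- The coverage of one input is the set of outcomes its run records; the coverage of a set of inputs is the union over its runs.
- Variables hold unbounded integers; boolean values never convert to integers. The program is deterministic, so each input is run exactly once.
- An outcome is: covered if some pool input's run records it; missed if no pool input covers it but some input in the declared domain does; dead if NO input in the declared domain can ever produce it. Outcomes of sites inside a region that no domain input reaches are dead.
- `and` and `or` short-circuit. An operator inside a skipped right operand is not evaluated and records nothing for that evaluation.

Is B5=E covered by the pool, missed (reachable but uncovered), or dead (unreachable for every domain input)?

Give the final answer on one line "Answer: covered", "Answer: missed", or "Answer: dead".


no pool input records B5=E
but domain input (m=-4, n=5) does record it -> reachable, so missed
Answer: missed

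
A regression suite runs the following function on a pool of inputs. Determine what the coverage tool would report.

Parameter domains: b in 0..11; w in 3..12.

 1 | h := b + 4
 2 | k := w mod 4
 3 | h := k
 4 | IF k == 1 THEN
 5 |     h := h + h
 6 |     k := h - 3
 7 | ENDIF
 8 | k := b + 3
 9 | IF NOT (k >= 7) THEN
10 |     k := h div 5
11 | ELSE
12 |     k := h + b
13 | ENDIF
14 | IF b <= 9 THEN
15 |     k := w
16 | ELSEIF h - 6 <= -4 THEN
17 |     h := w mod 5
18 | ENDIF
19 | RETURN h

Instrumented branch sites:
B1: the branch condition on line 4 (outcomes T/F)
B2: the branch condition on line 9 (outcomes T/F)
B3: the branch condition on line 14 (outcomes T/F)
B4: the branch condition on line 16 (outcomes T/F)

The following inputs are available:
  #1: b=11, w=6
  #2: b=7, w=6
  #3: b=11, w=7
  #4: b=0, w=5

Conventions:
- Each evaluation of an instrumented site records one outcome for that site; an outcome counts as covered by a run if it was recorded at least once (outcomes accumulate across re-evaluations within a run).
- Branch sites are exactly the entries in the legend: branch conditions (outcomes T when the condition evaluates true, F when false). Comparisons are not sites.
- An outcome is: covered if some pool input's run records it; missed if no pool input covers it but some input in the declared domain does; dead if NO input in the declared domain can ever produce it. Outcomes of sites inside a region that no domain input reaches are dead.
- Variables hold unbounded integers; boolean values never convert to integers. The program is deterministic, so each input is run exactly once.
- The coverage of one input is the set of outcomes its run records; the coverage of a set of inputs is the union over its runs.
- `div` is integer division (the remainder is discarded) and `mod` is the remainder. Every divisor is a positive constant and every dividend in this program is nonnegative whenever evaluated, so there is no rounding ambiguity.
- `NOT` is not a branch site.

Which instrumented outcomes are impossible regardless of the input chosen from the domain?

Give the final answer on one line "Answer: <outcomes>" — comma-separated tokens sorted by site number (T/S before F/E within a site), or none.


sweeping the full domain (120 inputs) for each outcome:
  reachable outcomes have witnesses, e.g. B1=T (e.g. b=0, w=5), B1=F (e.g. b=0, w=3), B2=T (e.g. b=0, w=3), B2=F (e.g. b=4, w=3)
Answer: none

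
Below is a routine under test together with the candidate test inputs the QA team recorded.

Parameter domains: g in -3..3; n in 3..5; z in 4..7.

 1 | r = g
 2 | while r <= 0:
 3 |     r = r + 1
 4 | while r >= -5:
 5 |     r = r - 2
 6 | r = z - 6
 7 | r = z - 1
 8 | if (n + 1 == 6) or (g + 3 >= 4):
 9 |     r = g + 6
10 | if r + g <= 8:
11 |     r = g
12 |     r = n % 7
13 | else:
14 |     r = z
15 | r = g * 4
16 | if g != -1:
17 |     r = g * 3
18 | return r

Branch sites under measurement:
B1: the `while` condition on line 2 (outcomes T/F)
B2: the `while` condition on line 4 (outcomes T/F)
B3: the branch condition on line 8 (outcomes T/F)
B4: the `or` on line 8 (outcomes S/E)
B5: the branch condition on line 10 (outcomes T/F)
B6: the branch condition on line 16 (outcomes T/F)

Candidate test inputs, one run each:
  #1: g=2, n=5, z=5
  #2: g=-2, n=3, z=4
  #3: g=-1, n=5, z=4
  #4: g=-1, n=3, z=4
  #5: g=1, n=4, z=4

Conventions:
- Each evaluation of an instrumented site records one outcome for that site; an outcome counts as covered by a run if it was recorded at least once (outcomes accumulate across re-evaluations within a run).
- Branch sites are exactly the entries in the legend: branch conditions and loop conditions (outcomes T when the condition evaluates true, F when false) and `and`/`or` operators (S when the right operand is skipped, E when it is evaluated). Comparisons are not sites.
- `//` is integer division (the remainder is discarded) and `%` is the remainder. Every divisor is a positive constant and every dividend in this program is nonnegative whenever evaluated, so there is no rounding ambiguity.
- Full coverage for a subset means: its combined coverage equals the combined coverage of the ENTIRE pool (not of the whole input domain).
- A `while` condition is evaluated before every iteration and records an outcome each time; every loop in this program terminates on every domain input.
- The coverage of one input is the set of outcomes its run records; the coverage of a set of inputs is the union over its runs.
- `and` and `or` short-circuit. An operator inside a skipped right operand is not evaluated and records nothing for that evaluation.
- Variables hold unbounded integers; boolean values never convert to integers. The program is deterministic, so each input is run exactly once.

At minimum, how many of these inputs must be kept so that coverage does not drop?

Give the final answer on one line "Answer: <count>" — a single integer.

input #1 (g=2, n=5, z=5): events B1->F, B2->T, B2->T, B2->T, B2->T, B2->F, B4->S, B3->T, B5->F, B6->T; covers B1=F, B2=T, B2=F, B3=T, B4=S, B5=F, B6=T
input #2 (g=-2, n=3, z=4): events B1->T, B1->T, B1->T, B1->F, B2->T, B2->T, B2->T, B2->T, B2->F, B4->E, B3->F, B5->T, B6->T; covers B1=T, B1=F, B2=T, B2=F, B3=F, B4=E, B5=T, B6=T
input #3 (g=-1, n=5, z=4): events B1->T, B1->T, B1->F, B2->T, B2->T, B2->T, B2->T, B2->F, B4->S, B3->T, B5->T, B6->F; covers B1=T, B1=F, B2=T, B2=F, B3=T, B4=S, B5=T, B6=F
input #4 (g=-1, n=3, z=4): events B1->T, B1->T, B1->F, B2->T, B2->T, B2->T, B2->T, B2->F, B4->E, B3->F, B5->T, B6->F; covers B1=T, B1=F, B2=T, B2=F, B3=F, B4=E, B5=T, B6=F
input #5 (g=1, n=4, z=4): events B1->F, B2->T, B2->T, B2->T, B2->T, B2->F, B4->E, B3->T, B5->T, B6->T; covers B1=F, B2=T, B2=F, B3=T, B4=E, B5=T, B6=T
the full pool covers 12 outcomes: B1=T, B1=F, B2=T, B2=F, B3=T, B3=F, B4=S, B4=E, B5=T, B5=F, B6=T, B6=F
every size-1 subset falls short of the 12 outcomes (best: 8/12)
size 2: inputs {1, 4} cover all 12 outcomes, and no lexicographically smaller subset of this size does

Answer: 2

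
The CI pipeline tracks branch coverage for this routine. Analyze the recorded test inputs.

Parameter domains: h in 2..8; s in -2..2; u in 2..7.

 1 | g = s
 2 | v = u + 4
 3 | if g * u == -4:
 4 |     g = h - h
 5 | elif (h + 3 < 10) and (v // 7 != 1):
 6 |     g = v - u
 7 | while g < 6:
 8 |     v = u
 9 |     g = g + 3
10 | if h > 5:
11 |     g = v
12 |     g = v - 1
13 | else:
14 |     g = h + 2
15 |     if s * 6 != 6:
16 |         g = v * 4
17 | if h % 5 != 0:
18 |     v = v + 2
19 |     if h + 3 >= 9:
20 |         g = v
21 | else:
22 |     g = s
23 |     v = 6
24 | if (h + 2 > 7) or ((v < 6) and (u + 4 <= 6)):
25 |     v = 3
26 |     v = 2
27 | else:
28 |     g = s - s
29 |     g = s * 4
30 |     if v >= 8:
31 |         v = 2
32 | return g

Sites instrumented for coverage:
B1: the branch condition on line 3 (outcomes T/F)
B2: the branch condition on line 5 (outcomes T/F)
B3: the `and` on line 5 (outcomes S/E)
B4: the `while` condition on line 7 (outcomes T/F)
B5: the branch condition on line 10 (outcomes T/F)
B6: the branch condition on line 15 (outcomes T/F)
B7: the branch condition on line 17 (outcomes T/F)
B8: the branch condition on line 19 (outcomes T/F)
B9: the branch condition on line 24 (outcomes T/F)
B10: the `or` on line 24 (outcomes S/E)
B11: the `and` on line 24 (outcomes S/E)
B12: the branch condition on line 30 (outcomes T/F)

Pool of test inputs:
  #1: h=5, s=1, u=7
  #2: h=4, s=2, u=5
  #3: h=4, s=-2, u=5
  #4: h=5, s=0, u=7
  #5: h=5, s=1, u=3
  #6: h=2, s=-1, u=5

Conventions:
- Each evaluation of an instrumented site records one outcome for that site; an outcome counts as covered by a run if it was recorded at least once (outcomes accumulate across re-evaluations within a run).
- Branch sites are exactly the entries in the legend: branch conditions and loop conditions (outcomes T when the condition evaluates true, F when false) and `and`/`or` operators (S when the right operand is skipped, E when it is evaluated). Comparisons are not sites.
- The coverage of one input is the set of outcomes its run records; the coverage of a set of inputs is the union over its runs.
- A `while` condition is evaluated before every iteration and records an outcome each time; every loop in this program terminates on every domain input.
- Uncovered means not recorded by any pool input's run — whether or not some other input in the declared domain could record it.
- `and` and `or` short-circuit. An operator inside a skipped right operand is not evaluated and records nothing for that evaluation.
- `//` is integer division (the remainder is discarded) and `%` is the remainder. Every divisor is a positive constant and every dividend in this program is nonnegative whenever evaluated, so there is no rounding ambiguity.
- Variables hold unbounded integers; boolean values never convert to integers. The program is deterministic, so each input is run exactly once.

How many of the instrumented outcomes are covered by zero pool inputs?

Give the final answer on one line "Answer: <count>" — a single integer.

#1 (h=5, s=1, u=7) -> B1->F, B3->E, B2->F, B4->T, B4->T, B4->F, B5->F, B6->F, B7->F, B10->E, B11->S, B9->F, B12->F; covered: B1=F, B2=F, B3=E, B4=T, B4=F, B5=F, B6=F, B7=F, B9=F, B10=E, B11=S, B12=F
#2 (h=4, s=2, u=5) -> B1->F, B3->E, B2->F, B4->T, B4->T, B4->F, B5->F, B6->T, B7->T, B8->F, B10->E, B11->S, B9->F, B12->F; covered: B1=F, B2=F, B3=E, B4=T, B4=F, B5=F, B6=T, B7=T, B8=F, B9=F, B10=E, B11=S, B12=F
#3 (h=4, s=-2, u=5) -> B1->F, B3->E, B2->F, B4->T, B4->T, B4->T, B4->F, B5->F, B6->T, B7->T, B8->F, B10->E, B11->S, B9->F, ...; covered: B1=F, B2=F, B3=E, B4=T, B4=F, B5=F, B6=T, B7=T, B8=F, B9=F, B10=E, B11=S, B12=F
#4 (h=5, s=0, u=7) -> B1->F, B3->E, B2->F, B4->T, B4->T, B4->F, B5->F, B6->T, B7->F, B10->E, B11->S, B9->F, B12->F; covered: B1=F, B2=F, B3=E, B4=T, B4=F, B5=F, B6=T, B7=F, B9=F, B10=E, B11=S, B12=F
#5 (h=5, s=1, u=3) -> B1->F, B3->E, B2->F, B4->T, B4->T, B4->F, B5->F, B6->F, B7->F, B10->E, B11->S, B9->F, B12->F; covered: B1=F, B2=F, B3=E, B4=T, B4=F, B5=F, B6=F, B7=F, B9=F, B10=E, B11=S, B12=F
#6 (h=2, s=-1, u=5) -> B1->F, B3->E, B2->F, B4->T, B4->T, B4->T, B4->F, B5->F, B6->T, B7->T, B8->F, B10->E, B11->S, B9->F, ...; covered: B1=F, B2=F, B3=E, B4=T, B4=F, B5=F, B6=T, B7=T, B8=F, B9=F, B10=E, B11=S, B12=F
union over the pool: B1=F, B2=F, B3=E, B4=T, B4=F, B5=F, B6=T, B6=F, B7=T, B7=F, B8=F, B9=F, B10=E, B11=S, B12=F
uncovered (9 of 24): B1=T, B2=T, B3=S, B5=T, B8=T, B9=T, B10=S, B11=E, B12=T

Answer: 9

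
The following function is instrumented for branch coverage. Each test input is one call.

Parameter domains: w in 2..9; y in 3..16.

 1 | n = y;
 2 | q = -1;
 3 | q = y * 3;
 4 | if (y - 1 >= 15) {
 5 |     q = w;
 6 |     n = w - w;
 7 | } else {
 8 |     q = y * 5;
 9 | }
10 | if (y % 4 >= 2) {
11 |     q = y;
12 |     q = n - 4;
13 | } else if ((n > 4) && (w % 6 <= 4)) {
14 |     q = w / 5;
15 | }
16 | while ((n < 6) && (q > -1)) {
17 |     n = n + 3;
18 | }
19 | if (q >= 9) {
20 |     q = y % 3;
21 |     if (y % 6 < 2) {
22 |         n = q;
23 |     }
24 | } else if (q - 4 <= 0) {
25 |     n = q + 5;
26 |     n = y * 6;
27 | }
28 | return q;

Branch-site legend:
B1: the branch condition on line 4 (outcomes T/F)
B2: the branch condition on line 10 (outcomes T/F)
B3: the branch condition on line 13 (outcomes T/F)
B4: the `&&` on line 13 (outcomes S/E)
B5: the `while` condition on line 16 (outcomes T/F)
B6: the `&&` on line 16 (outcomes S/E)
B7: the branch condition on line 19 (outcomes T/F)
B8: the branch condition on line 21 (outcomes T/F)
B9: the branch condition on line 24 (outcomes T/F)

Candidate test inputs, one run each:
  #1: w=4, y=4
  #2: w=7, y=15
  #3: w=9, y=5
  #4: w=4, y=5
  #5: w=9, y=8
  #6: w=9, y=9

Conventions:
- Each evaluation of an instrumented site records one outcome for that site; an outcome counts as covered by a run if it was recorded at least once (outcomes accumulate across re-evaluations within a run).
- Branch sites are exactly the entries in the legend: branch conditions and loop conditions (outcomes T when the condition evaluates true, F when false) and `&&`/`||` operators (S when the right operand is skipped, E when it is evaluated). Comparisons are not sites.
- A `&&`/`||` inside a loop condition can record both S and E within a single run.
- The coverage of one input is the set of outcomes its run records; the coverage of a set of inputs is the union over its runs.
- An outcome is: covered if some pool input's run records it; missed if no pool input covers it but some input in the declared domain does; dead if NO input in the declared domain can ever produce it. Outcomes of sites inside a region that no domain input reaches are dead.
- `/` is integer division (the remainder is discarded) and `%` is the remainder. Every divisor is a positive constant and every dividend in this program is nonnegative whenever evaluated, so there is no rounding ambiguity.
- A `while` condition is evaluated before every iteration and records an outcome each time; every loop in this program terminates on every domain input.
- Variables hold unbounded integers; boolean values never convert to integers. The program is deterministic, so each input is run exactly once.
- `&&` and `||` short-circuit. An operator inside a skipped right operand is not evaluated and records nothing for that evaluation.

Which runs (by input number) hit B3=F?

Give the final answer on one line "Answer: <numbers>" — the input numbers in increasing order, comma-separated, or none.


input #1 (w=4, y=4): hits B3=F
input #2 (w=7, y=15): never hits B3=F
input #3 (w=9, y=5): never hits B3=F
input #4 (w=4, y=5): never hits B3=F
input #5 (w=9, y=8): never hits B3=F
input #6 (w=9, y=9): never hits B3=F
Answer: 1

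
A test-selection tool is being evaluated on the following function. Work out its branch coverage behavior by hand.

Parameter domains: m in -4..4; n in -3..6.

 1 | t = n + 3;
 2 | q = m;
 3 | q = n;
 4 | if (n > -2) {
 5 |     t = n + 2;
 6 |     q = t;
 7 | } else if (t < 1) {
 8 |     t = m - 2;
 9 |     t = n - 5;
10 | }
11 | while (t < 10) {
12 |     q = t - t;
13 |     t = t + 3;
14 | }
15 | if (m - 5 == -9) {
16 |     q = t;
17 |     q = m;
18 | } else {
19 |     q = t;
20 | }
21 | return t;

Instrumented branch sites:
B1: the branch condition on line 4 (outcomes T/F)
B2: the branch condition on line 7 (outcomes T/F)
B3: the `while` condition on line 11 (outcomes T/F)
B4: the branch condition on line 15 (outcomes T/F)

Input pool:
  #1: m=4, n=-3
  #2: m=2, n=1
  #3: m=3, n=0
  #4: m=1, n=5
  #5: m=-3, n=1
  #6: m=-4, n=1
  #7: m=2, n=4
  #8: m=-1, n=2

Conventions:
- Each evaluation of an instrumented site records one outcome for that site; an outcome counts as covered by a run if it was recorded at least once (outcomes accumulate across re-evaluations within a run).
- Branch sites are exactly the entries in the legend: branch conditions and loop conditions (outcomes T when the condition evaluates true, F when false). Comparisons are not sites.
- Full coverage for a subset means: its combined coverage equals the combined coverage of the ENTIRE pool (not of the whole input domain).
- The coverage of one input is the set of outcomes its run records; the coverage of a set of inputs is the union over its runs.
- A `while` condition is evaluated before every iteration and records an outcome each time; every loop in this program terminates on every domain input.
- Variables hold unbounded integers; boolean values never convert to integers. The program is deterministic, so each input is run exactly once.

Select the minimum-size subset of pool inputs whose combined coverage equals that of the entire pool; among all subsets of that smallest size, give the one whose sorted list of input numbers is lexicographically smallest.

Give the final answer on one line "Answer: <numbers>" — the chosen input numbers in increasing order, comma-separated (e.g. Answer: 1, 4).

input #1 (m=4, n=-3): events B1->F, B2->T, B3->T, B3->T, B3->T, B3->T, B3->T, B3->T, B3->F, B4->F; covers B1=F, B2=T, B3=T, B3=F, B4=F
input #2 (m=2, n=1): events B1->T, B3->T, B3->T, B3->T, B3->F, B4->F; covers B1=T, B3=T, B3=F, B4=F
input #3 (m=3, n=0): events B1->T, B3->T, B3->T, B3->T, B3->F, B4->F; covers B1=T, B3=T, B3=F, B4=F
input #4 (m=1, n=5): events B1->T, B3->T, B3->F, B4->F; covers B1=T, B3=T, B3=F, B4=F
input #5 (m=-3, n=1): events B1->T, B3->T, B3->T, B3->T, B3->F, B4->F; covers B1=T, B3=T, B3=F, B4=F
input #6 (m=-4, n=1): events B1->T, B3->T, B3->T, B3->T, B3->F, B4->T; covers B1=T, B3=T, B3=F, B4=T
input #7 (m=2, n=4): events B1->T, B3->T, B3->T, B3->F, B4->F; covers B1=T, B3=T, B3=F, B4=F
input #8 (m=-1, n=2): events B1->T, B3->T, B3->T, B3->F, B4->F; covers B1=T, B3=T, B3=F, B4=F
pool-wide coverage (7 outcomes): B1=T, B1=F, B2=T, B3=T, B3=F, B4=T, B4=F
every size-1 subset falls short of the 7 outcomes (best: 5/7)
at size 2, {1, 6} reaches all 7 outcomes; every lexicographically earlier size-2 subset fails

Answer: 1, 6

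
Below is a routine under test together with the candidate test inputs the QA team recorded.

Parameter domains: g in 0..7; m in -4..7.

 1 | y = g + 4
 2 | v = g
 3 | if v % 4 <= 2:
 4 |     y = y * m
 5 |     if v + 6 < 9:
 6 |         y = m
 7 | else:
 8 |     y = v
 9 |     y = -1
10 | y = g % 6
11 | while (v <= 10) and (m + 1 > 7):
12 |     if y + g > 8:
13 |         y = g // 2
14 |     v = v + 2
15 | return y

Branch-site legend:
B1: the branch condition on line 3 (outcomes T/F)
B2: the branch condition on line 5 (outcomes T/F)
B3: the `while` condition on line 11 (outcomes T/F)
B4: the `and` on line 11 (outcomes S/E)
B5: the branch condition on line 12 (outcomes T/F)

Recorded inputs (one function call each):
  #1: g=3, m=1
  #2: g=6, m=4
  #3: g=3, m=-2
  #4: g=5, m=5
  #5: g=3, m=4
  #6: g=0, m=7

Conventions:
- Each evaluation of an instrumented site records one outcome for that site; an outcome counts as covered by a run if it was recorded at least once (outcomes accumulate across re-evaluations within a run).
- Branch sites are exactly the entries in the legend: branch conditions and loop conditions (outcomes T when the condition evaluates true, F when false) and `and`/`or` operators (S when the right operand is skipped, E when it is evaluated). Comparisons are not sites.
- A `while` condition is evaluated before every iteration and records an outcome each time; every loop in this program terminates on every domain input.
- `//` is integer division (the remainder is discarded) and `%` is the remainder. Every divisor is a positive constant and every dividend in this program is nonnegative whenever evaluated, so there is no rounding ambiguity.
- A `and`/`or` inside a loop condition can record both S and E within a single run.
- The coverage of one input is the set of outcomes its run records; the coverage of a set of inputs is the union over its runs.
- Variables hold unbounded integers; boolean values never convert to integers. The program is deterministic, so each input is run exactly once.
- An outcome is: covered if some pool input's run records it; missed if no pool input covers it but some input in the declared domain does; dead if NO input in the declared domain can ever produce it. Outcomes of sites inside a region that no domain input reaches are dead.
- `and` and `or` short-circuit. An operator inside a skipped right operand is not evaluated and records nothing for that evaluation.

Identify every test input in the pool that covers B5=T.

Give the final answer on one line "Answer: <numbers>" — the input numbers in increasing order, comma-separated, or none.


input #1 (g=3, m=1): never hits B5=T
input #2 (g=6, m=4): never hits B5=T
input #3 (g=3, m=-2): never hits B5=T
input #4 (g=5, m=5): never hits B5=T
input #5 (g=3, m=4): never hits B5=T
input #6 (g=0, m=7): never hits B5=T
Answer: none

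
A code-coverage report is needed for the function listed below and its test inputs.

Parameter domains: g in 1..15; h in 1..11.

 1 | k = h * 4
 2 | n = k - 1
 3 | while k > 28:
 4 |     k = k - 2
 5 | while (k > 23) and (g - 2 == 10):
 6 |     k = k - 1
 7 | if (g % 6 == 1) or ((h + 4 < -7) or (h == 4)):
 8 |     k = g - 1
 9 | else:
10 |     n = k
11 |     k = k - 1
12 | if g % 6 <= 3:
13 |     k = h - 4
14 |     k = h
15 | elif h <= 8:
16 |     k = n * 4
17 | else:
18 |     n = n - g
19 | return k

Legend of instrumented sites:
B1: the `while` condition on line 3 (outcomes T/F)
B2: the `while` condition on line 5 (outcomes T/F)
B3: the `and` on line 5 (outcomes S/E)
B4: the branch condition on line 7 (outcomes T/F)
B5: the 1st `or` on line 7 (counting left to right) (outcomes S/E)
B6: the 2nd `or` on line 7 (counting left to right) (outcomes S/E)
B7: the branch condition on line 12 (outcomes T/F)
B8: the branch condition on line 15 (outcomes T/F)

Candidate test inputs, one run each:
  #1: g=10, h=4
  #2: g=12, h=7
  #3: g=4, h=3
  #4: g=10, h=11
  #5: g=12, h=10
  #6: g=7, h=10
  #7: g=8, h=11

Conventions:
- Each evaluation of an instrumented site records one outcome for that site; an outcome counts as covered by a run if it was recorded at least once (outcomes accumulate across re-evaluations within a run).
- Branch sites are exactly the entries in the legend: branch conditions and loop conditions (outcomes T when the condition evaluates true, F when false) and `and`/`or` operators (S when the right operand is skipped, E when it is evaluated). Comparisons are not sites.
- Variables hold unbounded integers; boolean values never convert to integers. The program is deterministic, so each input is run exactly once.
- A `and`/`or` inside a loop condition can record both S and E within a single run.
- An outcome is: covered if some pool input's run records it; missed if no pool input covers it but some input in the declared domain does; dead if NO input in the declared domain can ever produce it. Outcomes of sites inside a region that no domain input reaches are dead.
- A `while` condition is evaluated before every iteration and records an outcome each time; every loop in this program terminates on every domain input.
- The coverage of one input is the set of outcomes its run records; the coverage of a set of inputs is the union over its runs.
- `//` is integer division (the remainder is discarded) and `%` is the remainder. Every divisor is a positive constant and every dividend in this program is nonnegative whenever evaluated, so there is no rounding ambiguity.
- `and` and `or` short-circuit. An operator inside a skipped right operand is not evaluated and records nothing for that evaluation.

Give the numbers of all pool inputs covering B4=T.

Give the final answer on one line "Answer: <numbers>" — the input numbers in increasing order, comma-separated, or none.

input #1 (g=10, h=4): produces B4=T
input #2 (g=12, h=7): does not produce B4=T
input #3 (g=4, h=3): does not produce B4=T
input #4 (g=10, h=11): does not produce B4=T
input #5 (g=12, h=10): does not produce B4=T
input #6 (g=7, h=10): produces B4=T
input #7 (g=8, h=11): does not produce B4=T

Answer: 1, 6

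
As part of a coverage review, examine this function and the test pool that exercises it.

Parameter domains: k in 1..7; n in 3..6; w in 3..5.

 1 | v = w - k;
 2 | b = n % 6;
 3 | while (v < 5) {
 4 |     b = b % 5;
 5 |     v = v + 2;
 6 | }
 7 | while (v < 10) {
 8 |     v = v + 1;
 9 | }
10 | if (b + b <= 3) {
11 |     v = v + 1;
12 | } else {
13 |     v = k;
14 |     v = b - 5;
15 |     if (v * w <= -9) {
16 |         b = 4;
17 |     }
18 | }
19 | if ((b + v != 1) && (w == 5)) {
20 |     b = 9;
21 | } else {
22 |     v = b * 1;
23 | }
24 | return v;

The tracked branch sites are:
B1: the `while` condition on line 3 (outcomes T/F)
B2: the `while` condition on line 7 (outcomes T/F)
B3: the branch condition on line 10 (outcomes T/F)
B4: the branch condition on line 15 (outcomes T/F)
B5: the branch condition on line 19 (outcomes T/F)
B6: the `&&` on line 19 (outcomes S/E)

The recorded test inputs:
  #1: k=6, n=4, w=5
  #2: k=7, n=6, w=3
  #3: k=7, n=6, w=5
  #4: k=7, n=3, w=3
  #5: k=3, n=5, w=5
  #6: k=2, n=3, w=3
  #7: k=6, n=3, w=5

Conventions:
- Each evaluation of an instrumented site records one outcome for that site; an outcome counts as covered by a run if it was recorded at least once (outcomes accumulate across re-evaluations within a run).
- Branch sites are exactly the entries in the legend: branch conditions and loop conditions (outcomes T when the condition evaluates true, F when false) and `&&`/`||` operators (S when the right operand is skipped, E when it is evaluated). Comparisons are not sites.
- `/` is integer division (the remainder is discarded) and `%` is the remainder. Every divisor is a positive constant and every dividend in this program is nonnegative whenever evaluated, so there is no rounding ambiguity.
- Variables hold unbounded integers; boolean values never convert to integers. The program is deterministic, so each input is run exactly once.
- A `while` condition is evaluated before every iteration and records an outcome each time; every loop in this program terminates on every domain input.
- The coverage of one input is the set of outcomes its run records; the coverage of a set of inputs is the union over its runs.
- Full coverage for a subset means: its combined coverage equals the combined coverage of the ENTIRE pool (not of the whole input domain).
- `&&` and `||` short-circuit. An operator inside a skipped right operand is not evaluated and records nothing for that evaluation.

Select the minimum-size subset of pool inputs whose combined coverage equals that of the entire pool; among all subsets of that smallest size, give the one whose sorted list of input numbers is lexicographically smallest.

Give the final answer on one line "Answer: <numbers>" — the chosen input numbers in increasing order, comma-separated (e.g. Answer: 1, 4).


input #1, k=6, n=4, w=5: events B1->T, B1->T, B1->T, B1->F, B2->T, B2->T, B2->T, B2->T, B2->T, B2->F, B3->F, B4->F, B6->E, B5->T; outcomes B1=T, B1=F, B2=T, B2=F, B3=F, B4=F, B5=T, B6=E
input #2, k=7, n=6, w=3: events B1->T, B1->T, B1->T, B1->T, B1->T, B1->F, B2->T, B2->T, B2->T, B2->T, B2->F, B3->T, B6->E, B5->F; outcomes B1=T, B1=F, B2=T, B2=F, B3=T, B5=F, B6=E
input #3, k=7, n=6, w=5: events B1->T, B1->T, B1->T, B1->T, B1->F, B2->T, B2->T, B2->T, B2->T, B2->F, B3->T, B6->E, B5->T; outcomes B1=T, B1=F, B2=T, B2=F, B3=T, B5=T, B6=E
input #4, k=7, n=3, w=3: events B1->T, B1->T, B1->T, B1->T, B1->T, B1->F, B2->T, B2->T, B2->T, B2->T, B2->F, B3->F, B4->F, B6->S, ...; outcomes B1=T, B1=F, B2=T, B2=F, B3=F, B4=F, B5=F, B6=S
input #5, k=3, n=5, w=5: events B1->T, B1->T, B1->F, B2->T, B2->T, B2->T, B2->T, B2->F, B3->T, B6->E, B5->T; outcomes B1=T, B1=F, B2=T, B2=F, B3=T, B5=T, B6=E
input #6, k=2, n=3, w=3: events B1->T, B1->T, B1->F, B2->T, B2->T, B2->T, B2->T, B2->T, B2->F, B3->F, B4->F, B6->S, B5->F; outcomes B1=T, B1=F, B2=T, B2=F, B3=F, B4=F, B5=F, B6=S
input #7, k=6, n=3, w=5: events B1->T, B1->T, B1->T, B1->F, B2->T, B2->T, B2->T, B2->T, B2->T, B2->F, B3->F, B4->T, B6->E, B5->T; outcomes B1=T, B1=F, B2=T, B2=F, B3=F, B4=T, B5=T, B6=E
together the pool reaches 12 outcomes: B1=T, B1=F, B2=T, B2=F, B3=T, B3=F, B4=T, B4=F, B5=T, B5=F, B6=S, B6=E
every size-1 subset falls short of the 12 outcomes (best: 8/12)
every size-2 subset falls short of the 12 outcomes (best: 11/12)
at size 3, {2, 4, 7} reaches all 12 outcomes; every lexicographically earlier size-3 subset fails
Answer: 2, 4, 7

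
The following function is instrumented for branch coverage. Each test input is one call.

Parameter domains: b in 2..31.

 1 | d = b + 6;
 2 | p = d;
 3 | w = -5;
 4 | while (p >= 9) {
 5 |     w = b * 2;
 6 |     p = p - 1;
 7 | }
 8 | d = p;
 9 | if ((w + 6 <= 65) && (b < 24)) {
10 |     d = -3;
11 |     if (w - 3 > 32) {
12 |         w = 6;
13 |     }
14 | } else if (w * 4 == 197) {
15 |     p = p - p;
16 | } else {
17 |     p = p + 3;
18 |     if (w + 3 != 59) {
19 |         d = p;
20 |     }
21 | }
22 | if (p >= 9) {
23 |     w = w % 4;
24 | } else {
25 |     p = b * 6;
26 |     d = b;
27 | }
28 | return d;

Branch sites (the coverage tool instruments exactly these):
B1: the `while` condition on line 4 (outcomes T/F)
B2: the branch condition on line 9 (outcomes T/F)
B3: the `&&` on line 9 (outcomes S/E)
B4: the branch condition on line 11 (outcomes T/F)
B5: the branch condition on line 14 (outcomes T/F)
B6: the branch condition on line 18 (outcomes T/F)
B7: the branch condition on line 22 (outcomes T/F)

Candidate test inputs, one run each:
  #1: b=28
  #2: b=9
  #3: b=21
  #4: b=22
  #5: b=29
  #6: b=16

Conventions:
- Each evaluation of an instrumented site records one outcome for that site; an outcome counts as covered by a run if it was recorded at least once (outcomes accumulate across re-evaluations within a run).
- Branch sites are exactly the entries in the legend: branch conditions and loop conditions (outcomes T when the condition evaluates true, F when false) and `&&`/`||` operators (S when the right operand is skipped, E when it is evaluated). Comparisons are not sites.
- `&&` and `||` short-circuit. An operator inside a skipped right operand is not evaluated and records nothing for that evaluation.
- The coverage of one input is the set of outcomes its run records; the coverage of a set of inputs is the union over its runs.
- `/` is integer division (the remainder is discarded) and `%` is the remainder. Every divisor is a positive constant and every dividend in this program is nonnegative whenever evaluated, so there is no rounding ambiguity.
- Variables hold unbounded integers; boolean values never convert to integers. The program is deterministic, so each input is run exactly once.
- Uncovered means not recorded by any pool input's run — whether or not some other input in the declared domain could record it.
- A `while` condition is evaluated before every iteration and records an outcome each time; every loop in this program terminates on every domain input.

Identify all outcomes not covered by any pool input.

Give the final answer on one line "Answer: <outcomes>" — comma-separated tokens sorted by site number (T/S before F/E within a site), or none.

test 1 (b=28) fires B1->T, B1->T, B1->T, B1->T, B1->T, B1->T, B1->T, B1->T, B1->T, B1->T, B1->T, B1->T, B1->T, B1->T, ...; hits B1=T, B1=F, B2=F, B3=E, B5=F, B6=F, B7=T
test 2 (b=9) fires B1->T, B1->T, B1->T, B1->T, B1->T, B1->T, B1->T, B1->F, B3->E, B2->T, B4->F, B7->F; hits B1=T, B1=F, B2=T, B3=E, B4=F, B7=F
test 3 (b=21) fires B1->T, B1->T, B1->T, B1->T, B1->T, B1->T, B1->T, B1->T, B1->T, B1->T, B1->T, B1->T, B1->T, B1->T, ...; hits B1=T, B1=F, B2=T, B3=E, B4=T, B7=F
test 4 (b=22) fires B1->T, B1->T, B1->T, B1->T, B1->T, B1->T, B1->T, B1->T, B1->T, B1->T, B1->T, B1->T, B1->T, B1->T, ...; hits B1=T, B1=F, B2=T, B3=E, B4=T, B7=F
test 5 (b=29) fires B1->T, B1->T, B1->T, B1->T, B1->T, B1->T, B1->T, B1->T, B1->T, B1->T, B1->T, B1->T, B1->T, B1->T, ...; hits B1=T, B1=F, B2=F, B3=E, B5=F, B6=T, B7=T
test 6 (b=16) fires B1->T, B1->T, B1->T, B1->T, B1->T, B1->T, B1->T, B1->T, B1->T, B1->T, B1->T, B1->T, B1->T, B1->T, ...; hits B1=T, B1=F, B2=T, B3=E, B4=F, B7=F
union over the pool: B1=T, B1=F, B2=T, B2=F, B3=E, B4=T, B4=F, B5=F, B6=T, B6=F, B7=T, B7=F
uncovered (2 of 14): B3=S, B5=T

Answer: B3=S, B5=T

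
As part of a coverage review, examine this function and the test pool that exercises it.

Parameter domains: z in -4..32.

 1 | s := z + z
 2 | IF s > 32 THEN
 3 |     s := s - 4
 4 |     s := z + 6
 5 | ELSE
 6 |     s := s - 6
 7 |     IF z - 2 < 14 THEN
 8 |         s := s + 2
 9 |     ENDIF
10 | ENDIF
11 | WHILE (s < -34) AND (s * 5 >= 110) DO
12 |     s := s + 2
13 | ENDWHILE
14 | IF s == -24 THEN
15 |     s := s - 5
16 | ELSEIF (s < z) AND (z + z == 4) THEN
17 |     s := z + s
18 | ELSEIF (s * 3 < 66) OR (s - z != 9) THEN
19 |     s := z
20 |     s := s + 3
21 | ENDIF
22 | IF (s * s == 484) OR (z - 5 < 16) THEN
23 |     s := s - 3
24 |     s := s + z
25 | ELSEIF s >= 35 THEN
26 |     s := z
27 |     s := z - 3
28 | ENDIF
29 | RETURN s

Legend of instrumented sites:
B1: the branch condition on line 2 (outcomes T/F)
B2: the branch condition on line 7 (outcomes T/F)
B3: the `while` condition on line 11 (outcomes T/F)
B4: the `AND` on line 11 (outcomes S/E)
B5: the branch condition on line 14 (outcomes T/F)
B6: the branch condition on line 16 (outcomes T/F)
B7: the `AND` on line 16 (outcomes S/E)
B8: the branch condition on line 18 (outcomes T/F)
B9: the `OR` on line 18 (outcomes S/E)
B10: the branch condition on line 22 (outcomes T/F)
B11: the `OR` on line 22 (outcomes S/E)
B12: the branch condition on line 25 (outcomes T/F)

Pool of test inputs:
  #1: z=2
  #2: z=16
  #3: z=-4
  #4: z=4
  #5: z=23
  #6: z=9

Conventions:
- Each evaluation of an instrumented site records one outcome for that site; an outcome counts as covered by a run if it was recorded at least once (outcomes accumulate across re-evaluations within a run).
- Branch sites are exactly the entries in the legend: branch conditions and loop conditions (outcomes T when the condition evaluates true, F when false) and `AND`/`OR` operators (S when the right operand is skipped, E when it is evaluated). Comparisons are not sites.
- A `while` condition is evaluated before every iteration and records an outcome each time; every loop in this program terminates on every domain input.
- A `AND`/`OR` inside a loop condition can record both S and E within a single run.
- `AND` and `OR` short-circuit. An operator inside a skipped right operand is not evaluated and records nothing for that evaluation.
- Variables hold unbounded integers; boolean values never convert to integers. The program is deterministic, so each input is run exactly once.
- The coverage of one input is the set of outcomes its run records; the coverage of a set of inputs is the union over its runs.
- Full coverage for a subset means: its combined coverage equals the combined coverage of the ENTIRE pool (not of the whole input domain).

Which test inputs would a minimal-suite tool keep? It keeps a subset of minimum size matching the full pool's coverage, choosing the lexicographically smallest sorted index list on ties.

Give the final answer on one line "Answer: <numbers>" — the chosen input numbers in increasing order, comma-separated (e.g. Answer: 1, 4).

#1 (z=2) -> B1->F, B2->T, B4->S, B3->F, B5->F, B7->E, B6->T, B11->E, B10->T; covered: B1=F, B2=T, B3=F, B4=S, B5=F, B6=T, B7=E, B10=T, B11=E
#2 (z=16) -> B1->F, B2->F, B4->S, B3->F, B5->F, B7->S, B6->F, B9->E, B8->T, B11->E, B10->T; covered: B1=F, B2=F, B3=F, B4=S, B5=F, B6=F, B7=S, B8=T, B9=E, B10=T, B11=E
#3 (z=-4) -> B1->F, B2->T, B4->S, B3->F, B5->F, B7->E, B6->F, B9->S, B8->T, B11->E, B10->T; covered: B1=F, B2=T, B3=F, B4=S, B5=F, B6=F, B7=E, B8=T, B9=S, B10=T, B11=E
#4 (z=4) -> B1->F, B2->T, B4->S, B3->F, B5->F, B7->S, B6->F, B9->S, B8->T, B11->E, B10->T; covered: B1=F, B2=T, B3=F, B4=S, B5=F, B6=F, B7=S, B8=T, B9=S, B10=T, B11=E
#5 (z=23) -> B1->T, B4->S, B3->F, B5->F, B7->S, B6->F, B9->E, B8->T, B11->E, B10->F, B12->F; covered: B1=T, B3=F, B4=S, B5=F, B6=F, B7=S, B8=T, B9=E, B10=F, B11=E, B12=F
#6 (z=9) -> B1->F, B2->T, B4->S, B3->F, B5->F, B7->S, B6->F, B9->S, B8->T, B11->E, B10->T; covered: B1=F, B2=T, B3=F, B4=S, B5=F, B6=F, B7=S, B8=T, B9=S, B10=T, B11=E
pool-wide coverage (18 outcomes): B1=T, B1=F, B2=T, B2=F, B3=F, B4=S, B5=F, B6=T, B6=F, B7=S, B7=E, B8=T, B9=S, B9=E, B10=T, B10=F, B11=E, B12=F
every size-1 subset falls short of the 18 outcomes (best: 11/18)
every size-2 subset falls short of the 18 outcomes (best: 16/18)
every size-3 subset falls short of the 18 outcomes (best: 17/18)
at size 4, {1, 2, 3, 5} reaches all 18 outcomes; every lexicographically earlier size-4 subset fails

Answer: 1, 2, 3, 5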